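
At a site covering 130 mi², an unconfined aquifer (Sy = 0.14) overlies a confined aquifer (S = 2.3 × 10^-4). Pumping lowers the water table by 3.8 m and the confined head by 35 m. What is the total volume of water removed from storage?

ΔV ≈ 1.82 × 10^8 m³

A = 130 mi² = 3.367 × 10^8 m²
Unconfined: ΔV_u = Sy × A × Δh_u = 0.14 × 3.367 × 10^8 × 3.8 = 1.791 × 10^8 m³
Confined: ΔV_c = S × A × Δh_c = 2.3 × 10^-4 × 3.367 × 10^8 × 35 = 2.71 × 10^6 m³
Total ΔV = 1.791 × 10^8 + 2.71 × 10^6 = 1.818 × 10^8 m³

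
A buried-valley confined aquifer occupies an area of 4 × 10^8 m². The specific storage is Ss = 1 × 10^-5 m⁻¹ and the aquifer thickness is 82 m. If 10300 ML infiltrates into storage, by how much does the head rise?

Δh ≈ 31.4 m

S = Ss × b = 1 × 10^-5 m⁻¹ × 82 m = 8.2 × 10^-4
ΔV = 10300 ML = 1.03 × 10^7 m³
Δh = ΔV / (S × A) = 1.03 × 10^7 m³ / (8.2 × 10^-4 × 4 × 10^8 m²) = 31.4 m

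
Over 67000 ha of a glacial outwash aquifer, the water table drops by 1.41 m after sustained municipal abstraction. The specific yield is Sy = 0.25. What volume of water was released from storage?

ΔV ≈ 2.36 × 10^8 m³

A = 67000 ha = 6.7 × 10^8 m²
ΔV = Sy × A × Δh = 0.25 × 6.7 × 10^8 m² × 1.41 m = 2.362 × 10^8 m³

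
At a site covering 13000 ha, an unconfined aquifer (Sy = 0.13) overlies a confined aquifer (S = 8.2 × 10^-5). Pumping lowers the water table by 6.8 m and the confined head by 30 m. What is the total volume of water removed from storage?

A = 13000 ha = 1.3 × 10^8 m²
Unconfined: ΔV_u = Sy × A × Δh_u = 0.13 × 1.3 × 10^8 × 6.8 = 1.149 × 10^8 m³
Confined: ΔV_c = S × A × Δh_c = 8.2 × 10^-5 × 1.3 × 10^8 × 30 = 3.198 × 10^5 m³
Total ΔV = 1.149 × 10^8 + 3.198 × 10^5 = 1.152 × 10^8 m³

ΔV ≈ 1.15 × 10^8 m³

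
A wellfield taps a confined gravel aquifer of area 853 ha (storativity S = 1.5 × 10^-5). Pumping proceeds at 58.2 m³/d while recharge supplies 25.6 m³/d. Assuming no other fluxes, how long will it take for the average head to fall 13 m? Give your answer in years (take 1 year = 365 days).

A = 853 ha = 8.53 × 10^6 m²
ΔV = S × A × Δh = 1.5 × 10^-5 × 8.53 × 10^6 × 13 = 1663 m³
Net withdrawal = 58.2 − 25.6 = 32.6 m³/d
t = ΔV / Q = 1663 m³ / 32.6 m³/d = 51.02 d
t = 51.02 d ≈ 0.1398 years

t ≈ 0.14 years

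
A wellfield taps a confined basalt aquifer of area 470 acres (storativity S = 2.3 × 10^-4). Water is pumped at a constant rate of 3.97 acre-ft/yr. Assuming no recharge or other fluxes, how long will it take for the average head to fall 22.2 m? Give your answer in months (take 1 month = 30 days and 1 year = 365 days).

A = 470 acres = 1.902 × 10^6 m²
ΔV = S × A × Δh = 2.3 × 10^-4 × 1.902 × 10^6 × 22.2 = 9712 m³
Q = 3.97 acre-ft/yr = 13.42 m³/d
t = ΔV / Q = 9712 m³ / 13.42 m³/d = 723.9 d
t = 723.9 d ≈ 24.13 months

t ≈ 24.1 months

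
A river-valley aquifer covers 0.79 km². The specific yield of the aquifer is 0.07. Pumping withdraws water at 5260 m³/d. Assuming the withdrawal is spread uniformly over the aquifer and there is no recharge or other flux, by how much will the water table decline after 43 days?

A = 0.79 km² = 7.9 × 10^5 m²
ΔV = Q × t = 5260 m³/d × 43 d = 2.262 × 10^5 m³
Δh = ΔV / (Sy × A) = 2.262 × 10^5 / (0.07 × 7.9 × 10^5) = 4.09 m

Δh ≈ 4.09 m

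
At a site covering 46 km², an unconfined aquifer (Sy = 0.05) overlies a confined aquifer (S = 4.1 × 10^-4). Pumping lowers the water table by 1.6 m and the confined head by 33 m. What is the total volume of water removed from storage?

A = 46 km² = 4.6 × 10^7 m²
Unconfined: ΔV_u = Sy × A × Δh_u = 0.05 × 4.6 × 10^7 × 1.6 = 3.68 × 10^6 m³
Confined: ΔV_c = S × A × Δh_c = 4.1 × 10^-4 × 4.6 × 10^7 × 33 = 6.224 × 10^5 m³
Total ΔV = 3.68 × 10^6 + 6.224 × 10^5 = 4.302 × 10^6 m³

ΔV ≈ 4.3 × 10^6 m³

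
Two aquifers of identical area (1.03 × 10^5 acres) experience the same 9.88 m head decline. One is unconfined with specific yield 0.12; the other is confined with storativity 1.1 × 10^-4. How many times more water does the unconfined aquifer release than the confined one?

A = 1.03 × 10^5 acres = 4.168 × 10^8 m²
Unconfined: ΔV_u = Sy × A × Δh = 0.12 × 4.168 × 10^8 × 9.88 = 4.942 × 10^8 m³
Confined: ΔV_c = S × A × Δh = 1.1 × 10^-4 × 4.168 × 10^8 × 9.88 = 4.53 × 10^5 m³
Ratio = ΔV_u / ΔV_c = Sy / S = 0.12 / 1.1 × 10^-4 = 1091

ΔV_u / ΔV_c ≈ 1090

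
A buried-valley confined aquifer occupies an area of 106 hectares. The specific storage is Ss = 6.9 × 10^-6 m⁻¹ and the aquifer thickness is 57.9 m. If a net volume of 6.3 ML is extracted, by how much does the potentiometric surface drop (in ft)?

Δh ≈ 48.8 ft

S = Ss × b = 6.9 × 10^-6 m⁻¹ × 57.9 m = 3.995 × 10^-4
A = 106 hectares = 1.06 × 10^6 m²
ΔV = 6.3 ML = 6300 m³
Δh = ΔV / (S × A) = 6300 m³ / (3.995 × 10^-4 × 1.06 × 10^6 m²) = 14.88 m
Δh = 14.88 m = 48.81 ft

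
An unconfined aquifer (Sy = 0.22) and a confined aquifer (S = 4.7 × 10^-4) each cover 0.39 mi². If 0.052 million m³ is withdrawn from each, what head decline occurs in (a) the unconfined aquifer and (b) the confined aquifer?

Δh_u ≈ 0.234 m; Δh_c ≈ 110 m

A = 0.39 mi² = 1.01 × 10^6 m²
ΔV = 0.052 million m³ = 52000 m³
Unconfined: Δh_u = ΔV/(Sy·A) = 52000/(0.22 × 1.01 × 10^6) = 0.234 m
Confined: Δh_c = ΔV/(S·A) = 52000/(4.7 × 10^-4 × 1.01 × 10^6) = 109.5 m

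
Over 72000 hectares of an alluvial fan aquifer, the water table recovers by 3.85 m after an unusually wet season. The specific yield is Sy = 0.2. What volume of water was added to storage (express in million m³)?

A = 72000 hectares = 7.2 × 10^8 m²
ΔV = Sy × A × Δh = 0.2 × 7.2 × 10^8 m² × 3.85 m = 5.544 × 10^8 m³
ΔV = 5.544 × 10^8 m³ = 554.4 million m³

ΔV ≈ 554 million m³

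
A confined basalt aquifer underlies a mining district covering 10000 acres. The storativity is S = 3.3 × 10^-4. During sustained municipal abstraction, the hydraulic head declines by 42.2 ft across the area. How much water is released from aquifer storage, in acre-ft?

ΔV ≈ 139 acre-ft

A = 10000 acres = 4.047 × 10^7 m²
Δh = 42.2 ft = 12.86 m
ΔV = S × A × Δh = 3.3 × 10^-4 × 4.047 × 10^7 m² × 12.86 m = 1.718 × 10^5 m³
ΔV = 1.718 × 10^5 m³ = 139.3 acre-ft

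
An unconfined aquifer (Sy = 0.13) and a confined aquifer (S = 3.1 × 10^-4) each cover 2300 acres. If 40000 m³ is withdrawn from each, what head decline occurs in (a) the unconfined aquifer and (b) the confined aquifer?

A = 2300 acres = 9.308 × 10^6 m²
Unconfined: Δh_u = ΔV/(Sy·A) = 40000/(0.13 × 9.308 × 10^6) = 0.03306 m
Confined: Δh_c = ΔV/(S·A) = 40000/(3.1 × 10^-4 × 9.308 × 10^6) = 13.86 m

Δh_u ≈ 0.0331 m; Δh_c ≈ 13.9 m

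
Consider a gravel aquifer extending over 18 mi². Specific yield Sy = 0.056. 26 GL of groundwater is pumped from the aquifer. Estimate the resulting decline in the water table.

A = 18 mi² = 4.662 × 10^7 m²
ΔV = 26 GL = 2.6 × 10^7 m³
Δh = ΔV / (Sy × A) = 2.6 × 10^7 m³ / (0.056 × 4.662 × 10^7 m²) = 9.959 m

Δh ≈ 9.96 m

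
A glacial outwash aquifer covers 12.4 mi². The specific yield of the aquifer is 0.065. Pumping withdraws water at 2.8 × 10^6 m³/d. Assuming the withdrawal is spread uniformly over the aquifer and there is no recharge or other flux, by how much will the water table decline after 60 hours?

A = 12.4 mi² = 3.212 × 10^7 m²
t = 60 hours = 2.5 d
ΔV = Q × t = 2.8 × 10^6 m³/d × 2.5 d = 7 × 10^6 m³
Δh = ΔV / (Sy × A) = 7 × 10^6 / (0.065 × 3.212 × 10^7) = 3.353 m

Δh ≈ 3.35 m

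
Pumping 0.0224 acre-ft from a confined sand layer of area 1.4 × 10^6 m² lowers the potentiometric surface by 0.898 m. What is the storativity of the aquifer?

S ≈ 2.2 × 10^-5

ΔV = 0.0224 acre-ft = 27.63 m³
S = ΔV / (A × Δh) = 27.63 m³ / (1.4 × 10^6 m² × 0.898 m) = 2.198 × 10^-5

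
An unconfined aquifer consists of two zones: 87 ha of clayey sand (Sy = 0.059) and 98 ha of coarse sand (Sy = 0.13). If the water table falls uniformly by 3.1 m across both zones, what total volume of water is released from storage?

A₁ = 87 ha = 8.7 × 10^5 m²; A₂ = 98 ha = 9.8 × 10^5 m²
ΔV₁ = 0.059 × 8.7 × 10^5 × 3.1 = 1.591 × 10^5 m³
ΔV₂ = 0.13 × 9.8 × 10^5 × 3.1 = 3.949 × 10^5 m³
ΔV = ΔV₁ + ΔV₂ = 5.541 × 10^5 m³

ΔV ≈ 5.54 × 10^5 m³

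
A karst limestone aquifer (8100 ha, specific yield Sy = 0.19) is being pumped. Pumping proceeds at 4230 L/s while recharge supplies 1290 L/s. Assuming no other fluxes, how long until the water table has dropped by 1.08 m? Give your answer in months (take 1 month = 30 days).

t ≈ 2.18 months

A = 8100 ha = 8.1 × 10^7 m²
ΔV = Sy × A × Δh = 0.19 × 8.1 × 10^7 × 1.08 = 1.662 × 10^7 m³
Net withdrawal = 4230 − 1290 = 2940 L/s = 2.54 × 10^5 m³/d
t = ΔV / Q = 1.662 × 10^7 m³ / 2.54 × 10^5 m³/d = 65.43 d
t = 65.43 d ≈ 2.181 months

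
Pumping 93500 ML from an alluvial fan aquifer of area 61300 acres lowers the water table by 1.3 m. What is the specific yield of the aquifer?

A = 61300 acres = 2.481 × 10^8 m²
ΔV = 93500 ML = 9.35 × 10^7 m³
Sy = ΔV / (A × Δh) = 9.35 × 10^7 m³ / (2.481 × 10^8 m² × 1.3 m) = 0.2899

Sy ≈ 0.29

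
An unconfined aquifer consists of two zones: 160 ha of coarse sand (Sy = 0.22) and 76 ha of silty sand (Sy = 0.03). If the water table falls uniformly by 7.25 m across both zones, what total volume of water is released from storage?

ΔV ≈ 2.72 × 10^6 m³

A₁ = 160 ha = 1.6 × 10^6 m²; A₂ = 76 ha = 7.6 × 10^5 m²
ΔV₁ = 0.22 × 1.6 × 10^6 × 7.25 = 2.552 × 10^6 m³
ΔV₂ = 0.03 × 7.6 × 10^5 × 7.25 = 1.653 × 10^5 m³
ΔV = ΔV₁ + ΔV₂ = 2.717 × 10^6 m³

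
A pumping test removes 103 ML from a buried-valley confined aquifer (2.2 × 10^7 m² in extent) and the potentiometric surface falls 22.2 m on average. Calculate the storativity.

S ≈ 2.1 × 10^-4

ΔV = 103 ML = 1.03 × 10^5 m³
S = ΔV / (A × Δh) = 1.03 × 10^5 m³ / (2.2 × 10^7 m² × 22.2 m) = 2.109 × 10^-4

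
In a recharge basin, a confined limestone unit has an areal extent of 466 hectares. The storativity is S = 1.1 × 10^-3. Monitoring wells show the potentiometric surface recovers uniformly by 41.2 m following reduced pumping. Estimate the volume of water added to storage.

ΔV ≈ 2.11 × 10^5 m³

A = 466 hectares = 4.66 × 10^6 m²
ΔV = S × A × Δh = 0.0011 × 4.66 × 10^6 m² × 41.2 m = 2.112 × 10^5 m³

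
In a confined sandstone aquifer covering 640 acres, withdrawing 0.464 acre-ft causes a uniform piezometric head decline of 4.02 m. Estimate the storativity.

A = 640 acres = 2.59 × 10^6 m²
ΔV = 0.464 acre-ft = 572.3 m³
S = ΔV / (A × Δh) = 572.3 m³ / (2.59 × 10^6 m² × 4.02 m) = 5.497 × 10^-5

S ≈ 5.5 × 10^-5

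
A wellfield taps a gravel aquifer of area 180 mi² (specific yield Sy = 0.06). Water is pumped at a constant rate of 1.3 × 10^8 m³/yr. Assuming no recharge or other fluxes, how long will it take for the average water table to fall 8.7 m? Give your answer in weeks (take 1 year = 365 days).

A = 180 mi² = 4.662 × 10^8 m²
ΔV = Sy × A × Δh = 0.06 × 4.662 × 10^8 × 8.7 = 2.434 × 10^8 m³
Q = 1.3 × 10^8 m³/yr = 3.562 × 10^5 m³/d
t = ΔV / Q = 2.434 × 10^8 m³ / 3.562 × 10^5 m³/d = 683.3 d
t = 683.3 d ≈ 97.61 weeks

t ≈ 97.6 weeks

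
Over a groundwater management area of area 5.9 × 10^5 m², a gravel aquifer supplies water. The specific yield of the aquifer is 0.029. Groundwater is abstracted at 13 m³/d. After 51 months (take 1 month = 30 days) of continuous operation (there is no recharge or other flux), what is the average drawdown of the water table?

t = 51 months = 1530 d
ΔV = Q × t = 13 m³/d × 1530 d = 19890 m³
Δh = ΔV / (Sy × A) = 19890 / (0.029 × 5.9 × 10^5) = 1.162 m

Δh ≈ 1.16 m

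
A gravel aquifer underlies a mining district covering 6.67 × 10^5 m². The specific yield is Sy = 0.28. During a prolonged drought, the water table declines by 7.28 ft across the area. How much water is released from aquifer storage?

Δh = 7.28 ft = 2.219 m
ΔV = Sy × A × Δh = 0.28 × 6.67 × 10^5 m² × 2.219 m = 4.144 × 10^5 m³

ΔV ≈ 4.14 × 10^5 m³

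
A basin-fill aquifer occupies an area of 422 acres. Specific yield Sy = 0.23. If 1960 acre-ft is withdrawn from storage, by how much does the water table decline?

A = 422 acres = 1.708 × 10^6 m²
ΔV = 1960 acre-ft = 2.418 × 10^6 m³
Δh = ΔV / (Sy × A) = 2.418 × 10^6 m³ / (0.23 × 1.708 × 10^6 m²) = 6.155 m

Δh ≈ 6.16 m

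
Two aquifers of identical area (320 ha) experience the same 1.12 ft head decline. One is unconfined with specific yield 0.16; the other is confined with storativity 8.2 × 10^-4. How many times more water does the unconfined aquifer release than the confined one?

ΔV_u / ΔV_c ≈ 195

A = 320 ha = 3.2 × 10^6 m²
Δh = 1.12 ft = 0.3414 m
Unconfined: ΔV_u = Sy × A × Δh = 0.16 × 3.2 × 10^6 × 0.3414 = 1.748 × 10^5 m³
Confined: ΔV_c = S × A × Δh = 8.2 × 10^-4 × 3.2 × 10^6 × 0.3414 = 895.8 m³
Ratio = ΔV_u / ΔV_c = Sy / S = 0.16 / 8.2 × 10^-4 = 195.1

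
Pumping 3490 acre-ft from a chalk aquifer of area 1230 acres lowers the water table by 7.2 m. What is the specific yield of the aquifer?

Sy ≈ 0.12

A = 1230 acres = 4.978 × 10^6 m²
ΔV = 3490 acre-ft = 4.305 × 10^6 m³
Sy = ΔV / (A × Δh) = 4.305 × 10^6 m³ / (4.978 × 10^6 m² × 7.2 m) = 0.1201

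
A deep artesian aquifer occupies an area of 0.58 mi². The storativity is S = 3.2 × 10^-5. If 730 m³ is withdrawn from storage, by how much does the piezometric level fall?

A = 0.58 mi² = 1.502 × 10^6 m²
Δh = ΔV / (S × A) = 730 m³ / (3.2 × 10^-5 × 1.502 × 10^6 m²) = 15.19 m

Δh ≈ 15.2 m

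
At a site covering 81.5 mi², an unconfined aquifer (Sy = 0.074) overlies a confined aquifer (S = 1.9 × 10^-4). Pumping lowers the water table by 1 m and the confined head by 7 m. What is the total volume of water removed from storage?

ΔV ≈ 1.59 × 10^7 m³

A = 81.5 mi² = 2.111 × 10^8 m²
Unconfined: ΔV_u = Sy × A × Δh_u = 0.074 × 2.111 × 10^8 × 1 = 1.562 × 10^7 m³
Confined: ΔV_c = S × A × Δh_c = 1.9 × 10^-4 × 2.111 × 10^8 × 7 = 2.807 × 10^5 m³
Total ΔV = 1.562 × 10^7 + 2.807 × 10^5 = 1.59 × 10^7 m³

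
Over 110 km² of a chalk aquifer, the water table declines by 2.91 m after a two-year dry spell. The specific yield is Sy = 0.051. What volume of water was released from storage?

ΔV ≈ 1.63 × 10^7 m³

A = 110 km² = 1.1 × 10^8 m²
ΔV = Sy × A × Δh = 0.051 × 1.1 × 10^8 m² × 2.91 m = 1.633 × 10^7 m³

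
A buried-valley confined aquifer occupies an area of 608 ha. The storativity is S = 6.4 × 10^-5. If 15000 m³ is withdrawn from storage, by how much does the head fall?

Δh ≈ 38.5 m

A = 608 ha = 6.08 × 10^6 m²
Δh = ΔV / (S × A) = 15000 m³ / (6.4 × 10^-5 × 6.08 × 10^6 m²) = 38.55 m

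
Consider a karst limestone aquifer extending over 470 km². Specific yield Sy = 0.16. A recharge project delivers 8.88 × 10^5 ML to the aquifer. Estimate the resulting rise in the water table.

A = 470 km² = 4.7 × 10^8 m²
ΔV = 8.88 × 10^5 ML = 8.88 × 10^8 m³
Δh = ΔV / (Sy × A) = 8.88 × 10^8 m³ / (0.16 × 4.7 × 10^8 m²) = 11.81 m

Δh ≈ 11.8 m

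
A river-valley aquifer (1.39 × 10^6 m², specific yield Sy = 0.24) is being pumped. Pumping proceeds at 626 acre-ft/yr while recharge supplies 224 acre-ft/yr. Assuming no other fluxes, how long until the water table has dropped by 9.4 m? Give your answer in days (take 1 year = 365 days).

ΔV = Sy × A × Δh = 0.24 × 1.39 × 10^6 × 9.4 = 3.136 × 10^6 m³
Net withdrawal = 626 − 224 = 402 acre-ft/yr = 1359 m³/d
t = ΔV / Q = 3.136 × 10^6 m³ / 1359 m³/d = 2308 d

t ≈ 2310 days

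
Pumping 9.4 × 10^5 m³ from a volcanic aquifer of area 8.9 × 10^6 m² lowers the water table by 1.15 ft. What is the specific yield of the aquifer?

Sy ≈ 0.3

Δh = 1.15 ft = 0.3505 m
Sy = ΔV / (A × Δh) = 9.4 × 10^5 m³ / (8.9 × 10^6 m² × 0.3505 m) = 0.3013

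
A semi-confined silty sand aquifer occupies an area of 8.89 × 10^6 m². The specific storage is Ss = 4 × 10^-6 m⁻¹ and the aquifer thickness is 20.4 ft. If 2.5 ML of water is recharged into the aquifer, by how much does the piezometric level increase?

b = 20.4 ft = 6.218 m
S = Ss × b = 4 × 10^-6 m⁻¹ × 6.218 m = 2.487 × 10^-5
ΔV = 2.5 ML = 2500 m³
Δh = ΔV / (S × A) = 2500 m³ / (2.487 × 10^-5 × 8.89 × 10^6 m²) = 11.31 m

Δh ≈ 11.3 m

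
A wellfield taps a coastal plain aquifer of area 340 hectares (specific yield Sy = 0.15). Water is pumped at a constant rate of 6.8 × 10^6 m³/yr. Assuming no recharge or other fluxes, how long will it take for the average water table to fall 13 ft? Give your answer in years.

A = 340 hectares = 3.4 × 10^6 m²
Δh = 13 ft = 3.962 m
ΔV = Sy × A × Δh = 0.15 × 3.4 × 10^6 × 3.962 = 2.021 × 10^6 m³
Q = 6.8 × 10^6 m³/yr = 18630 m³/d
t = ΔV / Q = 2.021 × 10^6 m³ / 18630 m³/d = 108.5 d
t = 108.5 d ≈ 0.2972 years

t ≈ 0.297 years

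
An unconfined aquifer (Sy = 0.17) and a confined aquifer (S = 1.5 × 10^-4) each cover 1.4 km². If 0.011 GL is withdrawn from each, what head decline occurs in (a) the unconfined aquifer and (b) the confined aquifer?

Δh_u ≈ 0.0462 m; Δh_c ≈ 52.4 m

A = 1.4 km² = 1.4 × 10^6 m²
ΔV = 0.011 GL = 11000 m³
Unconfined: Δh_u = ΔV/(Sy·A) = 11000/(0.17 × 1.4 × 10^6) = 0.04622 m
Confined: Δh_c = ΔV/(S·A) = 11000/(1.5 × 10^-4 × 1.4 × 10^6) = 52.38 m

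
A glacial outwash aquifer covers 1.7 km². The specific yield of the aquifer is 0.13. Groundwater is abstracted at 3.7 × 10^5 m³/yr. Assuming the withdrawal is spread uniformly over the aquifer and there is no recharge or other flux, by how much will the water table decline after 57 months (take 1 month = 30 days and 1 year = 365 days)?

A = 1.7 km² = 1.7 × 10^6 m²
Q = 3.7 × 10^5 m³/yr = 1014 m³/d
t = 57 months = 1710 d
ΔV = Q × t = 1014 m³/d × 1710 d = 1.733 × 10^6 m³
Δh = ΔV / (Sy × A) = 1.733 × 10^6 / (0.13 × 1.7 × 10^6) = 7.844 m

Δh ≈ 7.84 m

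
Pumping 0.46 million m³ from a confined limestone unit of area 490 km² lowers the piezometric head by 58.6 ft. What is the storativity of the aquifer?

A = 490 km² = 4.9 × 10^8 m²
Δh = 58.6 ft = 17.86 m
ΔV = 0.46 million m³ = 4.6 × 10^5 m³
S = ΔV / (A × Δh) = 4.6 × 10^5 m³ / (4.9 × 10^8 m² × 17.86 m) = 5.256 × 10^-5

S ≈ 5.3 × 10^-5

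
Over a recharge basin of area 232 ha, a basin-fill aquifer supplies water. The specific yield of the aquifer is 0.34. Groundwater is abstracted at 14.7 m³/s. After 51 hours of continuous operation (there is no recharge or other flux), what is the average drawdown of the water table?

A = 232 ha = 2.32 × 10^6 m²
Q = 14.7 m³/s = 1.27 × 10^6 m³/d
t = 51 hours = 2.125 d
ΔV = Q × t = 1.27 × 10^6 m³/d × 2.125 d = 2.699 × 10^6 m³
Δh = ΔV / (Sy × A) = 2.699 × 10^6 / (0.34 × 2.32 × 10^6) = 3.422 m

Δh ≈ 3.42 m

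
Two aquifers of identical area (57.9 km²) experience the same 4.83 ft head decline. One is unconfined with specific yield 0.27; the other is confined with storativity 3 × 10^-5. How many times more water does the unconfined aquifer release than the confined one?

A = 57.9 km² = 5.79 × 10^7 m²
Δh = 4.83 ft = 1.472 m
Unconfined: ΔV_u = Sy × A × Δh = 0.27 × 5.79 × 10^7 × 1.472 = 2.301 × 10^7 m³
Confined: ΔV_c = S × A × Δh = 3 × 10^-5 × 5.79 × 10^7 × 1.472 = 2557 m³
Ratio = ΔV_u / ΔV_c = Sy / S = 0.27 / 3 × 10^-5 = 9000

ΔV_u / ΔV_c ≈ 9000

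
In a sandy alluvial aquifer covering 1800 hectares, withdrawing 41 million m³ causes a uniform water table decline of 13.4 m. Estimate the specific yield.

Sy ≈ 0.17

A = 1800 hectares = 1.8 × 10^7 m²
ΔV = 41 million m³ = 4.1 × 10^7 m³
Sy = ΔV / (A × Δh) = 4.1 × 10^7 m³ / (1.8 × 10^7 m² × 13.4 m) = 0.17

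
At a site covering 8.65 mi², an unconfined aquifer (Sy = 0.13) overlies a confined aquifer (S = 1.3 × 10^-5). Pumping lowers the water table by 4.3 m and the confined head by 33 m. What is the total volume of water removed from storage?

ΔV ≈ 1.25 × 10^7 m³

A = 8.65 mi² = 2.24 × 10^7 m²
Unconfined: ΔV_u = Sy × A × Δh_u = 0.13 × 2.24 × 10^7 × 4.3 = 1.252 × 10^7 m³
Confined: ΔV_c = S × A × Δh_c = 1.3 × 10^-5 × 2.24 × 10^7 × 33 = 9611 m³
Total ΔV = 1.252 × 10^7 + 9611 = 1.253 × 10^7 m³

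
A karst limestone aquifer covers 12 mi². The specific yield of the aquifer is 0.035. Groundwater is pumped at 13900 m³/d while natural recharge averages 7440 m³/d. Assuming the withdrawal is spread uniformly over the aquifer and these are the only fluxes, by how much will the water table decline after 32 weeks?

A = 12 mi² = 3.108 × 10^7 m²
Net abstraction = 13900 − 7440 = 6460 m³/d
t = 32 weeks = 224 d
ΔV = Q × t = 6460 m³/d × 224 d = 1.447 × 10^6 m³
Δh = ΔV / (Sy × A) = 1.447 × 10^6 / (0.035 × 3.108 × 10^7) = 1.33 m

Δh ≈ 1.33 m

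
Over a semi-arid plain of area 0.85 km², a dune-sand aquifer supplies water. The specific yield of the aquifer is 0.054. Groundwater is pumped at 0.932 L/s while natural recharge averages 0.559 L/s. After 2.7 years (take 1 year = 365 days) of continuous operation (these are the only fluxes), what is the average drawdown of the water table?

Δh ≈ 0.692 m

A = 0.85 km² = 8.5 × 10^5 m²
Net abstraction = 0.932 − 0.559 = 0.373 L/s
Q_net = 0.373 L/s = 32.23 m³/d
t = 2.7 years = 985.5 d
ΔV = Q × t = 32.23 m³/d × 985.5 d = 31760 m³
Δh = ΔV / (Sy × A) = 31760 / (0.054 × 8.5 × 10^5) = 0.6919 m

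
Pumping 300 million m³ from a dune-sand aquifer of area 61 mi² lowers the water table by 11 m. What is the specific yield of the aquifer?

Sy ≈ 0.17

A = 61 mi² = 1.58 × 10^8 m²
ΔV = 300 million m³ = 3 × 10^8 m³
Sy = ΔV / (A × Δh) = 3 × 10^8 m³ / (1.58 × 10^8 m² × 11 m) = 0.1726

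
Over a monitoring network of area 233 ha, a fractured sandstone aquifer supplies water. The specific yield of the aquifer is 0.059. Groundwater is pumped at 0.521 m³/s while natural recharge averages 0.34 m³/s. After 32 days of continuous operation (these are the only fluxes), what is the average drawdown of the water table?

Δh ≈ 3.64 m

A = 233 ha = 2.33 × 10^6 m²
Net abstraction = 0.521 − 0.34 = 0.181 m³/s
Q_net = 0.181 m³/s = 15640 m³/d
ΔV = Q × t = 15640 m³/d × 32 d = 5.004 × 10^5 m³
Δh = ΔV / (Sy × A) = 5.004 × 10^5 / (0.059 × 2.33 × 10^6) = 3.64 m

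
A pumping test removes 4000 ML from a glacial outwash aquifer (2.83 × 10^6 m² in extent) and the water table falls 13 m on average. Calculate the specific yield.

ΔV = 4000 ML = 4 × 10^6 m³
Sy = ΔV / (A × Δh) = 4 × 10^6 m³ / (2.83 × 10^6 m² × 13 m) = 0.1087

Sy ≈ 0.11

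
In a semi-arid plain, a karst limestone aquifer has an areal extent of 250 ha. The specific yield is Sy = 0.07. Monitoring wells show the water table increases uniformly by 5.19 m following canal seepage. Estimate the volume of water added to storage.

A = 250 ha = 2.5 × 10^6 m²
ΔV = Sy × A × Δh = 0.07 × 2.5 × 10^6 m² × 5.19 m = 9.083 × 10^5 m³

ΔV ≈ 9.08 × 10^5 m³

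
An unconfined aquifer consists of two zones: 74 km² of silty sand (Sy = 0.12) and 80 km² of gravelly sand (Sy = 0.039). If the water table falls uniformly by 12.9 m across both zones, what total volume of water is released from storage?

A₁ = 74 km² = 7.4 × 10^7 m²; A₂ = 80 km² = 8 × 10^7 m²
ΔV₁ = 0.12 × 7.4 × 10^7 × 12.9 = 1.146 × 10^8 m³
ΔV₂ = 0.039 × 8 × 10^7 × 12.9 = 4.025 × 10^7 m³
ΔV = ΔV₁ + ΔV₂ = 1.548 × 10^8 m³

ΔV ≈ 1.55 × 10^8 m³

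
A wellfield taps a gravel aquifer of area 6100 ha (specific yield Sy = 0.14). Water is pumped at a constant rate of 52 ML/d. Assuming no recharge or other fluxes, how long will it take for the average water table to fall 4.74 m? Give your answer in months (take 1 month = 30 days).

t ≈ 25.9 months

A = 6100 ha = 6.1 × 10^7 m²
ΔV = Sy × A × Δh = 0.14 × 6.1 × 10^7 × 4.74 = 4.048 × 10^7 m³
Q = 52 ML/d = 52000 m³/d
t = ΔV / Q = 4.048 × 10^7 m³ / 52000 m³/d = 778.5 d
t = 778.5 d ≈ 25.95 months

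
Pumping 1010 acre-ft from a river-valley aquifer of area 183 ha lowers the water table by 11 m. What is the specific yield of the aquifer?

Sy ≈ 0.062

A = 183 ha = 1.83 × 10^6 m²
ΔV = 1010 acre-ft = 1.246 × 10^6 m³
Sy = ΔV / (A × Δh) = 1.246 × 10^6 m³ / (1.83 × 10^6 m² × 11 m) = 0.06189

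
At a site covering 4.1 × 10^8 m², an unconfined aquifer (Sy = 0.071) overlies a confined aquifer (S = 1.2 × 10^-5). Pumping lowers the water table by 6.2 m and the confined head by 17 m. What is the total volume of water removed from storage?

ΔV ≈ 1.81 × 10^8 m³

Unconfined: ΔV_u = Sy × A × Δh_u = 0.071 × 4.1 × 10^8 × 6.2 = 1.805 × 10^8 m³
Confined: ΔV_c = S × A × Δh_c = 1.2 × 10^-5 × 4.1 × 10^8 × 17 = 83640 m³
Total ΔV = 1.805 × 10^8 + 83640 = 1.806 × 10^8 m³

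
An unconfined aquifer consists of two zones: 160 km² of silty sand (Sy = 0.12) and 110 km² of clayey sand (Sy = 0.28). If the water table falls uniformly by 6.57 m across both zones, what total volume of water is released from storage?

ΔV ≈ 3.29 × 10^8 m³

A₁ = 160 km² = 1.6 × 10^8 m²; A₂ = 110 km² = 1.1 × 10^8 m²
ΔV₁ = 0.12 × 1.6 × 10^8 × 6.57 = 1.261 × 10^8 m³
ΔV₂ = 0.28 × 1.1 × 10^8 × 6.57 = 2.024 × 10^8 m³
ΔV = ΔV₁ + ΔV₂ = 3.285 × 10^8 m³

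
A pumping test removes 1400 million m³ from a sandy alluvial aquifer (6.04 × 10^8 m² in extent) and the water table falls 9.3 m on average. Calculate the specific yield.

Sy ≈ 0.25

ΔV = 1400 million m³ = 1.4 × 10^9 m³
Sy = ΔV / (A × Δh) = 1.4 × 10^9 m³ / (6.04 × 10^8 m² × 9.3 m) = 0.2492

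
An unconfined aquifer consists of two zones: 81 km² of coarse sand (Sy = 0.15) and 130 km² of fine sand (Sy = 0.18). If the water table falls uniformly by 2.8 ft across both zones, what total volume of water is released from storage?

A₁ = 81 km² = 8.1 × 10^7 m²; A₂ = 130 km² = 1.3 × 10^8 m²
Δh = 2.8 ft = 0.8534 m
ΔV₁ = 0.15 × 8.1 × 10^7 × 0.8534 = 1.037 × 10^7 m³
ΔV₂ = 0.18 × 1.3 × 10^8 × 0.8534 = 1.997 × 10^7 m³
ΔV = ΔV₁ + ΔV₂ = 3.034 × 10^7 m³

ΔV ≈ 3.03 × 10^7 m³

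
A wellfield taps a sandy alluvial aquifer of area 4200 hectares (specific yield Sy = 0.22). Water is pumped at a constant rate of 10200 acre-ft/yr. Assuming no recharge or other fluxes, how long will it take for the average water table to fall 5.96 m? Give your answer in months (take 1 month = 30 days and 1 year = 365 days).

A = 4200 hectares = 4.2 × 10^7 m²
ΔV = Sy × A × Δh = 0.22 × 4.2 × 10^7 × 5.96 = 5.507 × 10^7 m³
Q = 10200 acre-ft/yr = 34470 m³/d
t = ΔV / Q = 5.507 × 10^7 m³ / 34470 m³/d = 1598 d
t = 1598 d ≈ 53.25 months

t ≈ 53.3 months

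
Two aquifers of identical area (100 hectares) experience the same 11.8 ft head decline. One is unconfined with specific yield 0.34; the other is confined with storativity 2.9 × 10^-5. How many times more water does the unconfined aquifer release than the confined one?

A = 100 hectares = 1 × 10^6 m²
Δh = 11.8 ft = 3.597 m
Unconfined: ΔV_u = Sy × A × Δh = 0.34 × 1 × 10^6 × 3.597 = 1.223 × 10^6 m³
Confined: ΔV_c = S × A × Δh = 2.9 × 10^-5 × 1 × 10^6 × 3.597 = 104.3 m³
Ratio = ΔV_u / ΔV_c = Sy / S = 0.34 / 2.9 × 10^-5 = 11720

ΔV_u / ΔV_c ≈ 11700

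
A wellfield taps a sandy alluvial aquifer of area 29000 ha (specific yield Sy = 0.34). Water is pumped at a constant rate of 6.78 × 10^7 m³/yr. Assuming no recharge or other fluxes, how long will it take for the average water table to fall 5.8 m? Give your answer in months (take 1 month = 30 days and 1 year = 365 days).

A = 29000 ha = 2.9 × 10^8 m²
ΔV = Sy × A × Δh = 0.34 × 2.9 × 10^8 × 5.8 = 5.719 × 10^8 m³
Q = 6.78 × 10^7 m³/yr = 1.858 × 10^5 m³/d
t = ΔV / Q = 5.719 × 10^8 m³ / 1.858 × 10^5 m³/d = 3079 d
t = 3079 d ≈ 102.6 months

t ≈ 103 months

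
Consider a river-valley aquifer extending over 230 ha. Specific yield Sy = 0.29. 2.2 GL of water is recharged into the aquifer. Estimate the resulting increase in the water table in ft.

Δh ≈ 10.8 ft

A = 230 ha = 2.3 × 10^6 m²
ΔV = 2.2 GL = 2.2 × 10^6 m³
Δh = ΔV / (Sy × A) = 2.2 × 10^6 m³ / (0.29 × 2.3 × 10^6 m²) = 3.298 m
Δh = 3.298 m = 10.82 ft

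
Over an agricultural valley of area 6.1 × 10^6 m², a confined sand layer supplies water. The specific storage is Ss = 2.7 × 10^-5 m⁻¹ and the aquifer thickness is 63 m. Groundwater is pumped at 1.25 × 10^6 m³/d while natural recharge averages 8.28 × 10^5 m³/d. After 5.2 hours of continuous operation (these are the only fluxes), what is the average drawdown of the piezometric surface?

Δh ≈ 8.81 m

S = Ss × b = 2.7 × 10^-5 m⁻¹ × 63 m = 1.701 × 10^-3
Net abstraction = 1.25 × 10^6 − 8.28 × 10^5 = 4.22 × 10^5 m³/d
t = 5.2 hours = 0.2167 d
ΔV = Q × t = 4.22 × 10^5 m³/d × 0.2167 d = 91430 m³
Δh = ΔV / (S × A) = 91430 / (0.001701 × 6.1 × 10^6) = 8.812 m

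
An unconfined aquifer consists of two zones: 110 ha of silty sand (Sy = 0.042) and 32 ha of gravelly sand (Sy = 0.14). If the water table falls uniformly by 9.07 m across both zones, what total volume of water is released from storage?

A₁ = 110 ha = 1.1 × 10^6 m²; A₂ = 32 ha = 3.2 × 10^5 m²
ΔV₁ = 0.042 × 1.1 × 10^6 × 9.07 = 4.19 × 10^5 m³
ΔV₂ = 0.14 × 3.2 × 10^5 × 9.07 = 4.063 × 10^5 m³
ΔV = ΔV₁ + ΔV₂ = 8.254 × 10^5 m³

ΔV ≈ 8.25 × 10^5 m³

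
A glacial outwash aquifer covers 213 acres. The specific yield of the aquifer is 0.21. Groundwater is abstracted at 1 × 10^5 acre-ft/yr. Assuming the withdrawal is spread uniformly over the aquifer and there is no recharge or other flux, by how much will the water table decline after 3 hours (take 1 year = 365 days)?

A = 213 acres = 8.62 × 10^5 m²
Q = 1 × 10^5 acre-ft/yr = 3.379 × 10^5 m³/d
t = 3 hours = 0.125 d
ΔV = Q × t = 3.379 × 10^5 m³/d × 0.125 d = 42240 m³
Δh = ΔV / (Sy × A) = 42240 / (0.21 × 8.62 × 10^5) = 0.2334 m

Δh ≈ 0.233 m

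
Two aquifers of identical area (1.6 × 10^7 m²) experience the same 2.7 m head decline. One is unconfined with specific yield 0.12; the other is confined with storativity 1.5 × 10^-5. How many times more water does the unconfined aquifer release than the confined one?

Unconfined: ΔV_u = Sy × A × Δh = 0.12 × 1.6 × 10^7 × 2.7 = 5.184 × 10^6 m³
Confined: ΔV_c = S × A × Δh = 1.5 × 10^-5 × 1.6 × 10^7 × 2.7 = 648 m³
Ratio = ΔV_u / ΔV_c = Sy / S = 0.12 / 1.5 × 10^-5 = 8000

ΔV_u / ΔV_c ≈ 8000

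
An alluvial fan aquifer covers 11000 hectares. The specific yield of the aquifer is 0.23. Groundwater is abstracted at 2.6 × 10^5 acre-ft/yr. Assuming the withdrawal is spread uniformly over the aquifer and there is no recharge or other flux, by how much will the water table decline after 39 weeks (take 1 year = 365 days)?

A = 11000 hectares = 1.1 × 10^8 m²
Q = 2.6 × 10^5 acre-ft/yr = 8.786 × 10^5 m³/d
t = 39 weeks = 273 d
ΔV = Q × t = 8.786 × 10^5 m³/d × 273 d = 2.399 × 10^8 m³
Δh = ΔV / (Sy × A) = 2.399 × 10^8 / (0.23 × 1.1 × 10^8) = 9.481 m

Δh ≈ 9.48 m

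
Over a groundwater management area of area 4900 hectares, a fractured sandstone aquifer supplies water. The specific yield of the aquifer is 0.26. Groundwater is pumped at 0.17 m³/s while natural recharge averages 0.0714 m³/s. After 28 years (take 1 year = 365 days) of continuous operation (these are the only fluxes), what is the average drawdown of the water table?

Δh ≈ 6.83 m

A = 4900 hectares = 4.9 × 10^7 m²
Net abstraction = 0.17 − 0.0714 = 0.0986 m³/s
Q_net = 0.0986 m³/s = 8519 m³/d
t = 28 years = 10220 d
ΔV = Q × t = 8519 m³/d × 10220 d = 8.706 × 10^7 m³
Δh = ΔV / (Sy × A) = 8.706 × 10^7 / (0.26 × 4.9 × 10^7) = 6.834 m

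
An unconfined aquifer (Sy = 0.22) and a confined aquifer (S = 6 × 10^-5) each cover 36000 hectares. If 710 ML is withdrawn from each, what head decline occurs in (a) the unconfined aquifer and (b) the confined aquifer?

Δh_u ≈ 0.00896 m; Δh_c ≈ 32.9 m

A = 36000 hectares = 3.6 × 10^8 m²
ΔV = 710 ML = 7.1 × 10^5 m³
Unconfined: Δh_u = ΔV/(Sy·A) = 7.1 × 10^5/(0.22 × 3.6 × 10^8) = 0.008965 m
Confined: Δh_c = ΔV/(S·A) = 7.1 × 10^5/(6 × 10^-5 × 3.6 × 10^8) = 32.87 m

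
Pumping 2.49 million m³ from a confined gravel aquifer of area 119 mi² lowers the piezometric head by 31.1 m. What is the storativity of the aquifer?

S ≈ 2.6 × 10^-4

A = 119 mi² = 3.082 × 10^8 m²
ΔV = 2.49 million m³ = 2.49 × 10^6 m³
S = ΔV / (A × Δh) = 2.49 × 10^6 m³ / (3.082 × 10^8 m² × 31.1 m) = 2.598 × 10^-4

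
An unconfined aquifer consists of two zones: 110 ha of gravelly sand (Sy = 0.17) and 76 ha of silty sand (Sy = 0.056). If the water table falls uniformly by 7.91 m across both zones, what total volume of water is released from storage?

A₁ = 110 ha = 1.1 × 10^6 m²; A₂ = 76 ha = 7.6 × 10^5 m²
ΔV₁ = 0.17 × 1.1 × 10^6 × 7.91 = 1.479 × 10^6 m³
ΔV₂ = 0.056 × 7.6 × 10^5 × 7.91 = 3.366 × 10^5 m³
ΔV = ΔV₁ + ΔV₂ = 1.816 × 10^6 m³

ΔV ≈ 1.82 × 10^6 m³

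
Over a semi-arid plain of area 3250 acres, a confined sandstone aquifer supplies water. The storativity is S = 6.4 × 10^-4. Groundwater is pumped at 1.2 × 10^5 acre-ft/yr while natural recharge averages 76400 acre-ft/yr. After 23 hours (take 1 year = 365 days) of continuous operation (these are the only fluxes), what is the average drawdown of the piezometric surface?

Δh ≈ 16.8 m

A = 3250 acres = 1.315 × 10^7 m²
Net abstraction = 1.2 × 10^5 − 76400 = 43600 acre-ft/yr
Q_net = 43600 acre-ft/yr = 1.473 × 10^5 m³/d
t = 23 hours = 0.9583 d
ΔV = Q × t = 1.473 × 10^5 m³/d × 0.9583 d = 1.412 × 10^5 m³
Δh = ΔV / (S × A) = 1.412 × 10^5 / (6.4 × 10^-4 × 1.315 × 10^7) = 16.77 m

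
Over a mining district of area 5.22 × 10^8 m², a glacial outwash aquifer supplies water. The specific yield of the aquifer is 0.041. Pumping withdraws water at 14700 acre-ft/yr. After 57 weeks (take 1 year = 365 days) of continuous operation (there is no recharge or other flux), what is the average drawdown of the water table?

Δh ≈ 0.926 m

Q = 14700 acre-ft/yr = 49680 m³/d
t = 57 weeks = 399 d
ΔV = Q × t = 49680 m³/d × 399 d = 1.982 × 10^7 m³
Δh = ΔV / (Sy × A) = 1.982 × 10^7 / (0.041 × 5.22 × 10^8) = 0.9261 m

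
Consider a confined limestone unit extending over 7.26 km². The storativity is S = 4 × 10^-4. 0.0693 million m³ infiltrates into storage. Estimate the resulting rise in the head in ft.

A = 7.26 km² = 7.26 × 10^6 m²
ΔV = 0.0693 million m³ = 69300 m³
Δh = ΔV / (S × A) = 69300 m³ / (4 × 10^-4 × 7.26 × 10^6 m²) = 23.86 m
Δh = 23.86 m = 78.29 ft

Δh ≈ 78.3 ft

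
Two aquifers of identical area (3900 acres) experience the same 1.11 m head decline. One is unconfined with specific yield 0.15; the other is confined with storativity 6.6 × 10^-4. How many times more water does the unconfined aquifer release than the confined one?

A = 3900 acres = 1.578 × 10^7 m²
Unconfined: ΔV_u = Sy × A × Δh = 0.15 × 1.578 × 10^7 × 1.11 = 2.628 × 10^6 m³
Confined: ΔV_c = S × A × Δh = 6.6 × 10^-4 × 1.578 × 10^7 × 1.11 = 11560 m³
Ratio = ΔV_u / ΔV_c = Sy / S = 0.15 / 6.6 × 10^-4 = 227.3

ΔV_u / ΔV_c ≈ 227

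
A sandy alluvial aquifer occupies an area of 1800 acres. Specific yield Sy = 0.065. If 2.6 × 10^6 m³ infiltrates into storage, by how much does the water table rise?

A = 1800 acres = 7.284 × 10^6 m²
Δh = ΔV / (Sy × A) = 2.6 × 10^6 m³ / (0.065 × 7.284 × 10^6 m²) = 5.491 m

Δh ≈ 5.49 m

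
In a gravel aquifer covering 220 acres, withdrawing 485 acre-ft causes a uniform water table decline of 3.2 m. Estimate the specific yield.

Sy ≈ 0.21

A = 220 acres = 8.903 × 10^5 m²
ΔV = 485 acre-ft = 5.982 × 10^5 m³
Sy = ΔV / (A × Δh) = 5.982 × 10^5 m³ / (8.903 × 10^5 m² × 3.2 m) = 0.21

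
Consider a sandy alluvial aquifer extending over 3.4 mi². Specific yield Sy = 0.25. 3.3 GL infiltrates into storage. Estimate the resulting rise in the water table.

Δh ≈ 1.5 m

A = 3.4 mi² = 8.806 × 10^6 m²
ΔV = 3.3 GL = 3.3 × 10^6 m³
Δh = ΔV / (Sy × A) = 3.3 × 10^6 m³ / (0.25 × 8.806 × 10^6 m²) = 1.499 m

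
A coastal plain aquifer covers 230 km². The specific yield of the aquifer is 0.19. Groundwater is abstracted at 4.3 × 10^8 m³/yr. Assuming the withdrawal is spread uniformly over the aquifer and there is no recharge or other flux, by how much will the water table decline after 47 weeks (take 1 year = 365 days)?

Δh ≈ 8.87 m

A = 230 km² = 2.3 × 10^8 m²
Q = 4.3 × 10^8 m³/yr = 1.178 × 10^6 m³/d
t = 47 weeks = 329 d
ΔV = Q × t = 1.178 × 10^6 m³/d × 329 d = 3.876 × 10^8 m³
Δh = ΔV / (Sy × A) = 3.876 × 10^8 / (0.19 × 2.3 × 10^8) = 8.869 m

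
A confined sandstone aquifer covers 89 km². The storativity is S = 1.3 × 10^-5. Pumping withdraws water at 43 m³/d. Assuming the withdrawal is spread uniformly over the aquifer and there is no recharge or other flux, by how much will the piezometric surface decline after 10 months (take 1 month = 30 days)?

A = 89 km² = 8.9 × 10^7 m²
t = 10 months = 300 d
ΔV = Q × t = 43 m³/d × 300 d = 12900 m³
Δh = ΔV / (S × A) = 12900 / (1.3 × 10^-5 × 8.9 × 10^7) = 11.15 m

Δh ≈ 11.1 m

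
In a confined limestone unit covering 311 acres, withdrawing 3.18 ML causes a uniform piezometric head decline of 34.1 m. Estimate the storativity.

A = 311 acres = 1.259 × 10^6 m²
ΔV = 3.18 ML = 3180 m³
S = ΔV / (A × Δh) = 3180 m³ / (1.259 × 10^6 m² × 34.1 m) = 7.41 × 10^-5

S ≈ 7.4 × 10^-5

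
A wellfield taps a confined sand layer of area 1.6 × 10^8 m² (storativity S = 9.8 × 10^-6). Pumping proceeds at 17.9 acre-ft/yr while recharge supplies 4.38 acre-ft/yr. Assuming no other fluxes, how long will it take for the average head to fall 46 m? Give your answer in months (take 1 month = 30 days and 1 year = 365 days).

ΔV = S × A × Δh = 9.8 × 10^-6 × 1.6 × 10^8 × 46 = 72130 m³
Net withdrawal = 17.9 − 4.38 = 13.52 acre-ft/yr = 45.69 m³/d
t = ΔV / Q = 72130 m³ / 45.69 m³/d = 1579 d
t = 1579 d ≈ 52.62 months

t ≈ 52.6 months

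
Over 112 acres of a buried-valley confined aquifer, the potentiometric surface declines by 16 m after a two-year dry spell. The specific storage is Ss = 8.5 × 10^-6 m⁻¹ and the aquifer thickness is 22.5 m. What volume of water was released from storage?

ΔV ≈ 1390 m³

S = Ss × b = 8.5 × 10^-6 m⁻¹ × 22.5 m = 1.912 × 10^-4
A = 112 acres = 4.532 × 10^5 m²
ΔV = S × A × Δh = 1.912 × 10^-4 × 4.532 × 10^5 m² × 16 m = 1387 m³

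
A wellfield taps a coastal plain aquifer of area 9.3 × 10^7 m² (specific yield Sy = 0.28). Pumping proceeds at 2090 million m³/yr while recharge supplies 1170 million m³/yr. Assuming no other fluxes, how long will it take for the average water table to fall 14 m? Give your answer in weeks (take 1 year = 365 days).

ΔV = Sy × A × Δh = 0.28 × 9.3 × 10^7 × 14 = 3.646 × 10^8 m³
Net withdrawal = 2090 − 1170 = 920 million m³/yr = 2.521 × 10^6 m³/d
t = ΔV / Q = 3.646 × 10^8 m³ / 2.521 × 10^6 m³/d = 144.6 d
t = 144.6 d ≈ 20.66 weeks

t ≈ 20.7 weeks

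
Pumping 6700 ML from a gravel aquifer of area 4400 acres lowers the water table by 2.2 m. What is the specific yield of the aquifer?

A = 4400 acres = 1.781 × 10^7 m²
ΔV = 6700 ML = 6.7 × 10^6 m³
Sy = ΔV / (A × Δh) = 6.7 × 10^6 m³ / (1.781 × 10^7 m² × 2.2 m) = 0.171

Sy ≈ 0.17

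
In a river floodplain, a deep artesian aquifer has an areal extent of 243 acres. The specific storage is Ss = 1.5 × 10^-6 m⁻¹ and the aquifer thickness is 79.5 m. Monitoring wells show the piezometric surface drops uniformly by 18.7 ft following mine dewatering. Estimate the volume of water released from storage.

ΔV ≈ 668 m³

S = Ss × b = 1.5 × 10^-6 m⁻¹ × 79.5 m = 1.192 × 10^-4
A = 243 acres = 9.834 × 10^5 m²
Δh = 18.7 ft = 5.7 m
ΔV = S × A × Δh = 1.192 × 10^-4 × 9.834 × 10^5 m² × 5.7 m = 668.4 m³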